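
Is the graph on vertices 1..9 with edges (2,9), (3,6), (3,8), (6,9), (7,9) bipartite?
Yes. Partition: {1, 2, 4, 5, 6, 7, 8}, {3, 9}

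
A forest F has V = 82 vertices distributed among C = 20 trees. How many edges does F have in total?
62 (Each of the 20 component trees on V_i vertices has V_i - 1 edges; summing gives V - C = 82 - 20 = 62)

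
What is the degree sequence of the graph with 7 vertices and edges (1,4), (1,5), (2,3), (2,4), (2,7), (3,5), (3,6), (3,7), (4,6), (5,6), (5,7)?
[4, 4, 3, 3, 3, 3, 2] (degrees: deg(1)=2, deg(2)=3, deg(3)=4, deg(4)=3, deg(5)=4, deg(6)=3, deg(7)=3)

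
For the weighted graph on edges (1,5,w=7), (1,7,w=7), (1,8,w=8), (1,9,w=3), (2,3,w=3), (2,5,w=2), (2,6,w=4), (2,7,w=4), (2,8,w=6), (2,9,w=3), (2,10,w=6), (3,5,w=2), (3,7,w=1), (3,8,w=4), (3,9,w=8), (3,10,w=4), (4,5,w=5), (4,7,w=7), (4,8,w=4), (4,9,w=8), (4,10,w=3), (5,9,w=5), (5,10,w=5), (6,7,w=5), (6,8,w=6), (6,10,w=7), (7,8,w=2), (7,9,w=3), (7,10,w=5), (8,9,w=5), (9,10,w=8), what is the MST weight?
24 (MST edges: (1,9,w=3), (2,5,w=2), (2,6,w=4), (2,9,w=3), (3,5,w=2), (3,7,w=1), (3,10,w=4), (4,10,w=3), (7,8,w=2); sum of weights 3 + 2 + 4 + 3 + 2 + 1 + 4 + 3 + 2 = 24)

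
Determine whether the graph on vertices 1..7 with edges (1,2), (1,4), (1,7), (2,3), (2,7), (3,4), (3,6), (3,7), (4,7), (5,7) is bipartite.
No (odd cycle of length 3: 4 -> 1 -> 7 -> 4)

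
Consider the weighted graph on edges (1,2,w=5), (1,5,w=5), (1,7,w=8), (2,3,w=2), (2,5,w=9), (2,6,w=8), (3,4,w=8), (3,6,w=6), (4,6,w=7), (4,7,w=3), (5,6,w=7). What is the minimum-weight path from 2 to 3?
2 (path: 2 -> 3; weights 2 = 2)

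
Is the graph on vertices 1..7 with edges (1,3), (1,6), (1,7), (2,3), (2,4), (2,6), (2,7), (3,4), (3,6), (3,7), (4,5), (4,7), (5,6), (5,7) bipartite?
No (odd cycle of length 3: 7 -> 1 -> 3 -> 7)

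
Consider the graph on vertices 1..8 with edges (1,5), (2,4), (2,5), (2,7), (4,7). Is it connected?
No, it has 4 components: {1, 2, 4, 5, 7}, {3}, {6}, {8}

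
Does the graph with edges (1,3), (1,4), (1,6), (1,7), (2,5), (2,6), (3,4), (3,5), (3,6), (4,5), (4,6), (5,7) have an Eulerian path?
Yes — and in fact it has an Eulerian circuit (the graph is connected and all 7 vertices have even degree)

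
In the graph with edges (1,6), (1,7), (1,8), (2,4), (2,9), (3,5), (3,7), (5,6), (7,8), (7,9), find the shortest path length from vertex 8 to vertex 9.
2 (path: 8 -> 7 -> 9, 2 edges)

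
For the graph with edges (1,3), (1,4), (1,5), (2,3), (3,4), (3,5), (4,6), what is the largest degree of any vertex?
4 (attained at vertex 3)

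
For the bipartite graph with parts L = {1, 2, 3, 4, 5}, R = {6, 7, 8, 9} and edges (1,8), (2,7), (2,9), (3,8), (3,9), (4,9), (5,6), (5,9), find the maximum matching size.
4 (matching: (1,8), (2,7), (3,9), (5,6); upper bound min(|L|,|R|) = min(5,4) = 4)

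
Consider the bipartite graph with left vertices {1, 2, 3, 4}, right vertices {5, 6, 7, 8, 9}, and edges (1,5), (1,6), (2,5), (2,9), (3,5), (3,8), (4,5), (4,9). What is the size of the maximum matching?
4 (matching: (1,6), (2,9), (3,8), (4,5); upper bound min(|L|,|R|) = min(4,5) = 4)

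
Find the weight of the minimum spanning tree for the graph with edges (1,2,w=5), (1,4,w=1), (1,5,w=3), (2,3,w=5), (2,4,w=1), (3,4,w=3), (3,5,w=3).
8 (MST edges: (1,4,w=1), (1,5,w=3), (2,4,w=1), (3,5,w=3); sum of weights 1 + 3 + 1 + 3 = 8)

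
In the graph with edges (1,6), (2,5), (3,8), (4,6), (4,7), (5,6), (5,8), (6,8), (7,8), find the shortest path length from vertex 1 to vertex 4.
2 (path: 1 -> 6 -> 4, 2 edges)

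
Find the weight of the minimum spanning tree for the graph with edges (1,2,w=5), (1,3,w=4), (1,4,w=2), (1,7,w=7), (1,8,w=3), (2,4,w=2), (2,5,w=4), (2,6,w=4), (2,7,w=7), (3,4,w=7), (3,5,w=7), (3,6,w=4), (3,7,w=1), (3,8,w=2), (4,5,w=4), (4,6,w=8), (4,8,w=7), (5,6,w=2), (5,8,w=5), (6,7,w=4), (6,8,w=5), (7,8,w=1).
15 (MST edges: (1,4,w=2), (1,8,w=3), (2,4,w=2), (2,6,w=4), (3,7,w=1), (5,6,w=2), (7,8,w=1); sum of weights 2 + 3 + 2 + 4 + 1 + 2 + 1 = 15)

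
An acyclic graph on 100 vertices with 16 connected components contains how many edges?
84 (Each of the 16 component trees on V_i vertices has V_i - 1 edges; summing gives V - C = 100 - 16 = 84)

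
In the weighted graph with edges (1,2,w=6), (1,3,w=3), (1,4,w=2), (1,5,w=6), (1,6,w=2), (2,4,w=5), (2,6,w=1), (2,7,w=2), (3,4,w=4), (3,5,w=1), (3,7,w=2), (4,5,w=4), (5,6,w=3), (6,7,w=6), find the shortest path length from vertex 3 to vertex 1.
3 (path: 3 -> 1; weights 3 = 3)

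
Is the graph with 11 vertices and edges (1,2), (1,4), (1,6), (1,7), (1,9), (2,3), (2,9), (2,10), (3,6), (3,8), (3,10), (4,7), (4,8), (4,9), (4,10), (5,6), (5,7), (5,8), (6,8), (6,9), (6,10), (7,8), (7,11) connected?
Yes (BFS from 1 visits [1, 2, 4, 6, 7, 9, 3, 10, 8, 5, 11] — all 11 vertices reached)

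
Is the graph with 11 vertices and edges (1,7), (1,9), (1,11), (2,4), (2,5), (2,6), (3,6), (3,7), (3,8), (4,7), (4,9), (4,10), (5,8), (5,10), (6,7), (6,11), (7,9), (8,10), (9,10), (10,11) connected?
Yes (BFS from 1 visits [1, 7, 9, 11, 3, 4, 6, 10, 8, 2, 5] — all 11 vertices reached)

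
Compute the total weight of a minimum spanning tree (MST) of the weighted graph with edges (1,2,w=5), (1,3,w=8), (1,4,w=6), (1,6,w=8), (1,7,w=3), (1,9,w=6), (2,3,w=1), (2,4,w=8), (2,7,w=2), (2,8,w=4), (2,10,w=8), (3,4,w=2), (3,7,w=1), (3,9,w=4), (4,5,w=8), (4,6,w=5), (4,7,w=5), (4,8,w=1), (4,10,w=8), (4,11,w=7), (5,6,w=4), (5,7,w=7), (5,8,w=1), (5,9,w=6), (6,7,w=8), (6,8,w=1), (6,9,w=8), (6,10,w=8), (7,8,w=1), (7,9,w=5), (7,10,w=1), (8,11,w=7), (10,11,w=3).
17 (MST edges: (1,7,w=3), (2,3,w=1), (3,7,w=1), (3,9,w=4), (4,8,w=1), (5,8,w=1), (6,8,w=1), (7,8,w=1), (7,10,w=1), (10,11,w=3); sum of weights 3 + 1 + 1 + 4 + 1 + 1 + 1 + 1 + 1 + 3 = 17)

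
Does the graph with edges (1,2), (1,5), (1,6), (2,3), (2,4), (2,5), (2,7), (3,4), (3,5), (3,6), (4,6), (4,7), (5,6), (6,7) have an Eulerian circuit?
No (4 vertices have odd degree: {1, 2, 6, 7}; Eulerian circuit requires 0)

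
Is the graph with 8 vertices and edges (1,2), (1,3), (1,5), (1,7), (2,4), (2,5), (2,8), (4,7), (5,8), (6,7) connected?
Yes (BFS from 1 visits [1, 2, 3, 5, 7, 4, 8, 6] — all 8 vertices reached)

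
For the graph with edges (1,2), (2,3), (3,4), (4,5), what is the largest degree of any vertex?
2 (attained at vertices 2, 3, 4)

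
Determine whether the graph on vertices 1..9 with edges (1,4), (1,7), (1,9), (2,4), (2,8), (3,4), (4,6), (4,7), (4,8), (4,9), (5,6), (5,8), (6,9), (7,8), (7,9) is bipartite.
No (odd cycle of length 3: 7 -> 1 -> 9 -> 7)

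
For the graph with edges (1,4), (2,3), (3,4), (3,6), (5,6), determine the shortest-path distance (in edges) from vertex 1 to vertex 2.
3 (path: 1 -> 4 -> 3 -> 2, 3 edges)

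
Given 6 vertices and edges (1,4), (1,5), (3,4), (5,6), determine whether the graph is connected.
No, it has 2 components: {1, 3, 4, 5, 6}, {2}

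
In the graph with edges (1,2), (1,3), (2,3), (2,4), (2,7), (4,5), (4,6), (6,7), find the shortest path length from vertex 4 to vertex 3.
2 (path: 4 -> 2 -> 3, 2 edges)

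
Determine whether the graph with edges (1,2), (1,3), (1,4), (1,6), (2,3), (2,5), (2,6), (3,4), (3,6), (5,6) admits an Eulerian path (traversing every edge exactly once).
Yes — and in fact it has an Eulerian circuit (the graph is connected and all 6 vertices have even degree)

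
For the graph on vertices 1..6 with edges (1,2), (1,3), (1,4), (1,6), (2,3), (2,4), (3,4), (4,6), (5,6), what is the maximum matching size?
3 (matching: (1,3), (2,4), (5,6); upper bound floor(n/2) = floor(6/2) = 3)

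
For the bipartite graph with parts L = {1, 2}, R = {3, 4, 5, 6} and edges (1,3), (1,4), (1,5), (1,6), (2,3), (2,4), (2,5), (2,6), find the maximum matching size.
2 (matching: (1,6), (2,5); upper bound min(|L|,|R|) = min(2,4) = 2)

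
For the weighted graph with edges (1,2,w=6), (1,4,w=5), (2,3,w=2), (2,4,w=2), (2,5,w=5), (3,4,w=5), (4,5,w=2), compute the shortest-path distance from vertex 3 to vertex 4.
4 (path: 3 -> 2 -> 4; weights 2 + 2 = 4)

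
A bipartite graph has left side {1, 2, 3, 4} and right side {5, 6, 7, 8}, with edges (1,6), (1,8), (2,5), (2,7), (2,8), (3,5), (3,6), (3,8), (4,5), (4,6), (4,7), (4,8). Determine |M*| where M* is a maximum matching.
4 (matching: (1,8), (2,7), (3,6), (4,5); upper bound min(|L|,|R|) = min(4,4) = 4)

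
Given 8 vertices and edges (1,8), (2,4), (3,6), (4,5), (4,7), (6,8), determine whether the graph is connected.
No, it has 2 components: {1, 3, 6, 8}, {2, 4, 5, 7}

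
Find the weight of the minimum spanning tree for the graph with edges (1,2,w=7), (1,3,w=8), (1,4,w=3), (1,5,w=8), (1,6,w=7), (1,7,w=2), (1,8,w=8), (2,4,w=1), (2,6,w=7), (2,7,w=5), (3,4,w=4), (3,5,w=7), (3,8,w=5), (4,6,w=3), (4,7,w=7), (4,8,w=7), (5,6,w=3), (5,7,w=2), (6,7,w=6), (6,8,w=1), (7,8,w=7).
16 (MST edges: (1,4,w=3), (1,7,w=2), (2,4,w=1), (3,4,w=4), (4,6,w=3), (5,7,w=2), (6,8,w=1); sum of weights 3 + 2 + 1 + 4 + 3 + 2 + 1 = 16)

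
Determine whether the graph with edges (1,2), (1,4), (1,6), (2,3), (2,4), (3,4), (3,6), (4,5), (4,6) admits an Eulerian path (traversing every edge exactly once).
No (6 vertices have odd degree: {1, 2, 3, 4, 5, 6}; Eulerian path requires 0 or 2)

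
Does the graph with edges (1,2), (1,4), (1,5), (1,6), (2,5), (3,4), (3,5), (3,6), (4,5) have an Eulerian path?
Yes (the graph is connected and exactly 2 vertices have odd degree: {3, 4}; any Eulerian path must start and end at those)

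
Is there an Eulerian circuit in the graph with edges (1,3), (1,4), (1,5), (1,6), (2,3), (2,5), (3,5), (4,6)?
No (2 vertices have odd degree: {3, 5}; Eulerian circuit requires 0)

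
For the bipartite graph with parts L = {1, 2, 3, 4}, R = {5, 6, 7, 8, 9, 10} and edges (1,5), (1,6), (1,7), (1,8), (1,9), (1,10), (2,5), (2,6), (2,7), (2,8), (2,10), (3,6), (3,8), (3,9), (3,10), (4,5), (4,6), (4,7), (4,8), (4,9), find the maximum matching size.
4 (matching: (1,10), (2,8), (3,9), (4,7); upper bound min(|L|,|R|) = min(4,6) = 4)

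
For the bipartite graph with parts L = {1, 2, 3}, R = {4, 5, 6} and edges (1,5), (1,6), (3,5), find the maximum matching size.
2 (matching: (1,6), (3,5); upper bound min(|L|,|R|) = min(3,3) = 3)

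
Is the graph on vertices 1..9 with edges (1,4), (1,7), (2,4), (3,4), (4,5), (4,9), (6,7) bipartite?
Yes. Partition: {1, 2, 3, 5, 6, 8, 9}, {4, 7}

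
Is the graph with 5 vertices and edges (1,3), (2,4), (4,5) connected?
No, it has 2 components: {1, 3}, {2, 4, 5}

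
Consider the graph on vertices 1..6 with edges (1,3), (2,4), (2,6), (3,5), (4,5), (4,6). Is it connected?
Yes (BFS from 1 visits [1, 3, 5, 4, 2, 6] — all 6 vertices reached)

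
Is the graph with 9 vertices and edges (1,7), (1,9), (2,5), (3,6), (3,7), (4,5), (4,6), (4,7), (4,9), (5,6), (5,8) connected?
Yes (BFS from 1 visits [1, 7, 9, 3, 4, 6, 5, 2, 8] — all 9 vertices reached)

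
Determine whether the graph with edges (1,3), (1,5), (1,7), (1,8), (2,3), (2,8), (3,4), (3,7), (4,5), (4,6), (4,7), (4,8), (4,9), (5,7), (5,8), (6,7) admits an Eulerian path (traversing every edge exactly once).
Yes (the graph is connected and exactly 2 vertices have odd degree: {7, 9}; any Eulerian path must start and end at those)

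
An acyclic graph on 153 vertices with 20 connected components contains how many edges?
133 (Each of the 20 component trees on V_i vertices has V_i - 1 edges; summing gives V - C = 153 - 20 = 133)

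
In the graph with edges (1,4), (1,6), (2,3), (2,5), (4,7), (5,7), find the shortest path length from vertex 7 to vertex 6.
3 (path: 7 -> 4 -> 1 -> 6, 3 edges)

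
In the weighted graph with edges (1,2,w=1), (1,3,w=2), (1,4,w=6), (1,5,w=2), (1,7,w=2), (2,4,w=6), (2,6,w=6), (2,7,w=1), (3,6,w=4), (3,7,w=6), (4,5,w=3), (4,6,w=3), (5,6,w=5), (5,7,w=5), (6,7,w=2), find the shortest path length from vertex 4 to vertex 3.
7 (path: 4 -> 6 -> 3; weights 3 + 4 = 7)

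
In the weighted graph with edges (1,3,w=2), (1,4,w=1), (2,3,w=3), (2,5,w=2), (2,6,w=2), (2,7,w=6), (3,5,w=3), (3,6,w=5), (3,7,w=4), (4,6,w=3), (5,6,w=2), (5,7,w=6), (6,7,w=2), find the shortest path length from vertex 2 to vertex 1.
5 (path: 2 -> 3 -> 1; weights 3 + 2 = 5)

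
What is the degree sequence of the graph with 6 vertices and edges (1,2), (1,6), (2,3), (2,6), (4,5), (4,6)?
[3, 3, 2, 2, 1, 1] (degrees: deg(1)=2, deg(2)=3, deg(3)=1, deg(4)=2, deg(5)=1, deg(6)=3)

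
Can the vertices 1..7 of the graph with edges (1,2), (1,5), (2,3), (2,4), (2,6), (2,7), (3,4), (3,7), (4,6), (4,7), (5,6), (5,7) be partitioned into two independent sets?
No (odd cycle of length 3: 7 -> 2 -> 4 -> 7)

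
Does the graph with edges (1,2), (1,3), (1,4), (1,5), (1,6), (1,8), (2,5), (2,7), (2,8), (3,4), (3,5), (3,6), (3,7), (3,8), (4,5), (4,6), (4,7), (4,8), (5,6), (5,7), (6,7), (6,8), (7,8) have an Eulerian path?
Yes — and in fact it has an Eulerian circuit (the graph is connected and all 8 vertices have even degree)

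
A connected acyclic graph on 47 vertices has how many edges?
46 (A tree on V vertices has V - 1 edges, so 47 - 1 = 46)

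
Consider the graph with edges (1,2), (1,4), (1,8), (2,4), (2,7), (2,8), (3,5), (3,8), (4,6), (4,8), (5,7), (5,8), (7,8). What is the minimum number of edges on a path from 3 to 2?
2 (path: 3 -> 8 -> 2, 2 edges)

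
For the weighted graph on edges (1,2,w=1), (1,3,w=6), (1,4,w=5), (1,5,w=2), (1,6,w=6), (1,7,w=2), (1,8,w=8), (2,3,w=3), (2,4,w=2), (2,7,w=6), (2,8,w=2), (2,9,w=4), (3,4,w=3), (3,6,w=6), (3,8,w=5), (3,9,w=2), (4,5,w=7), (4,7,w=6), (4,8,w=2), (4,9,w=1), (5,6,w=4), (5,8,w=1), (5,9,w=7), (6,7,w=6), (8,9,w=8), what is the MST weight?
15 (MST edges: (1,2,w=1), (1,5,w=2), (1,7,w=2), (2,4,w=2), (3,9,w=2), (4,9,w=1), (5,6,w=4), (5,8,w=1); sum of weights 1 + 2 + 2 + 2 + 2 + 1 + 4 + 1 = 15)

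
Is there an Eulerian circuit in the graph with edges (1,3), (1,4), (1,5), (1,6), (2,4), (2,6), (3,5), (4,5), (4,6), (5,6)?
Yes (the graph is connected and all 6 vertices have even degree)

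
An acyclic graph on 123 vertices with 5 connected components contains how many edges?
118 (Each of the 5 component trees on V_i vertices has V_i - 1 edges; summing gives V - C = 123 - 5 = 118)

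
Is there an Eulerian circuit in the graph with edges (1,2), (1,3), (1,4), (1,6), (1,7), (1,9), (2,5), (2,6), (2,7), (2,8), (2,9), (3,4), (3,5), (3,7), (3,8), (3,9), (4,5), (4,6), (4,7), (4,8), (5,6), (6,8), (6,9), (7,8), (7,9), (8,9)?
Yes (the graph is connected and all 9 vertices have even degree)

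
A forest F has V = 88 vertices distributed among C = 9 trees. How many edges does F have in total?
79 (Each of the 9 component trees on V_i vertices has V_i - 1 edges; summing gives V - C = 88 - 9 = 79)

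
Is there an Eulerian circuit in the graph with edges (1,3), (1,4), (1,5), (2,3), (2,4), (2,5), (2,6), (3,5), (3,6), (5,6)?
No (2 vertices have odd degree: {1, 6}; Eulerian circuit requires 0)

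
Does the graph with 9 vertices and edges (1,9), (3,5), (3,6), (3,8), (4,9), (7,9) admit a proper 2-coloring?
Yes. Partition: {1, 2, 3, 4, 7}, {5, 6, 8, 9}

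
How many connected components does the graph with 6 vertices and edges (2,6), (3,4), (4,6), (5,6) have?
2 (components: {1}, {2, 3, 4, 5, 6})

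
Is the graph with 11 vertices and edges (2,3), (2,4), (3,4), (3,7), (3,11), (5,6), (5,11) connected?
No, it has 5 components: {1}, {2, 3, 4, 5, 6, 7, 11}, {8}, {9}, {10}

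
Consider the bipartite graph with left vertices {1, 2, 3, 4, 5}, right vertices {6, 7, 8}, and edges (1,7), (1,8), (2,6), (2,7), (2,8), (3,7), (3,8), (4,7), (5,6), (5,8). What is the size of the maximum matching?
3 (matching: (1,8), (2,7), (5,6); upper bound min(|L|,|R|) = min(5,3) = 3)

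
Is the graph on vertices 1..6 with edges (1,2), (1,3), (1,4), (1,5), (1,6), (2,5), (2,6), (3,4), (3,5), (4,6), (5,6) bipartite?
No (odd cycle of length 3: 5 -> 1 -> 3 -> 5)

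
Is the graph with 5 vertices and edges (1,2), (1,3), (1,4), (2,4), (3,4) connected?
No, it has 2 components: {1, 2, 3, 4}, {5}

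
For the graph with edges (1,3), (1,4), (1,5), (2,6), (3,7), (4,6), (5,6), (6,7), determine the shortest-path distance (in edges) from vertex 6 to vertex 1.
2 (path: 6 -> 5 -> 1, 2 edges)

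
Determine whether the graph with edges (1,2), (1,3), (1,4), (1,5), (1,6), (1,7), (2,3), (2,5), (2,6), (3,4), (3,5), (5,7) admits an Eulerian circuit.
Yes (the graph is connected and all 7 vertices have even degree)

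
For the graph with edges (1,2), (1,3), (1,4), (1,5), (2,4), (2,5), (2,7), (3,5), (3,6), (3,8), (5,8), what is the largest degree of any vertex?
4 (attained at vertices 1, 2, 3, 5)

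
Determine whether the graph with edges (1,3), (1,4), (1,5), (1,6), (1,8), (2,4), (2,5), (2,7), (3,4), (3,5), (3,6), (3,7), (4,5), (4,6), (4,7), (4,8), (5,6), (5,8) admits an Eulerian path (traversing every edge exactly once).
No (6 vertices have odd degree: {1, 2, 3, 4, 7, 8}; Eulerian path requires 0 or 2)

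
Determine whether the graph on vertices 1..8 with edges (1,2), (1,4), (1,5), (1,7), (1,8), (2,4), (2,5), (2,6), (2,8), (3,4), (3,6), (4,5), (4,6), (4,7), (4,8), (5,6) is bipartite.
No (odd cycle of length 3: 8 -> 1 -> 2 -> 8)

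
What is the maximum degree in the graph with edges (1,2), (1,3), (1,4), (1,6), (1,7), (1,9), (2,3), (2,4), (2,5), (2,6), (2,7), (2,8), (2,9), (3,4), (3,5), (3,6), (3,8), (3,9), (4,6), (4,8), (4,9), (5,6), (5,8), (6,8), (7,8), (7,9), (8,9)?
8 (attained at vertex 2)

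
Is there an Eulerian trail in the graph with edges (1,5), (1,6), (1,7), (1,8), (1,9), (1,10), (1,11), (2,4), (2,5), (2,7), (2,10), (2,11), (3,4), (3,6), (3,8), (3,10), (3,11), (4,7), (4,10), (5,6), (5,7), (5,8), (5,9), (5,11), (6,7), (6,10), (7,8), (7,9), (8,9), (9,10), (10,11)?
No (10 vertices have odd degree: {1, 2, 3, 5, 6, 7, 8, 9, 10, 11}; Eulerian path requires 0 or 2)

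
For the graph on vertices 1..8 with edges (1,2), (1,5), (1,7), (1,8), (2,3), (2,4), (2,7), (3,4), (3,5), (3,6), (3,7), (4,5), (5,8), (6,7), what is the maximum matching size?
4 (matching: (1,7), (2,4), (3,6), (5,8); upper bound floor(n/2) = floor(8/2) = 4)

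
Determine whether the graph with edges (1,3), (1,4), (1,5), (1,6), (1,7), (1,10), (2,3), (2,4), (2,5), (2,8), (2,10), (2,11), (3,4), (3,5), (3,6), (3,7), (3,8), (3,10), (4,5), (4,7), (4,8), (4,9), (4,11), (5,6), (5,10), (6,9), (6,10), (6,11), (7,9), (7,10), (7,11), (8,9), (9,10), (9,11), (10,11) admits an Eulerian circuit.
Yes (the graph is connected and all 11 vertices have even degree)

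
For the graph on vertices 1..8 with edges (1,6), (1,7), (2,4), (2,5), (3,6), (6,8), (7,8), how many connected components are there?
2 (components: {1, 3, 6, 7, 8}, {2, 4, 5})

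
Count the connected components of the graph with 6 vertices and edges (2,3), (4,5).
4 (components: {1}, {2, 3}, {4, 5}, {6})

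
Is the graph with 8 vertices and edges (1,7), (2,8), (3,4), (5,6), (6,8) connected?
No, it has 3 components: {1, 7}, {2, 5, 6, 8}, {3, 4}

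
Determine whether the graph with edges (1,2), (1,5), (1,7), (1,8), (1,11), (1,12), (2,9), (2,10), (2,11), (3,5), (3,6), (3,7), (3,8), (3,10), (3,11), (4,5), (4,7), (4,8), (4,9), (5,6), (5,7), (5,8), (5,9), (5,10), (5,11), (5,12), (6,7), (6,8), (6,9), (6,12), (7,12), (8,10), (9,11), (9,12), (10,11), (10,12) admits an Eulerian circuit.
Yes (the graph is connected and all 12 vertices have even degree)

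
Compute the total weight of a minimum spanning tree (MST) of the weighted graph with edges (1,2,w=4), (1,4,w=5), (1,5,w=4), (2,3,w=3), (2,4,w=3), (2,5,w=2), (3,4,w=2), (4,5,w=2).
10 (MST edges: (1,2,w=4), (2,5,w=2), (3,4,w=2), (4,5,w=2); sum of weights 4 + 2 + 2 + 2 = 10)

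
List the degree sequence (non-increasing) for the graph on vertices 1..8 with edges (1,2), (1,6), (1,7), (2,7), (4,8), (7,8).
[3, 3, 2, 2, 1, 1, 0, 0] (degrees: deg(1)=3, deg(2)=2, deg(3)=0, deg(4)=1, deg(5)=0, deg(6)=1, deg(7)=3, deg(8)=2)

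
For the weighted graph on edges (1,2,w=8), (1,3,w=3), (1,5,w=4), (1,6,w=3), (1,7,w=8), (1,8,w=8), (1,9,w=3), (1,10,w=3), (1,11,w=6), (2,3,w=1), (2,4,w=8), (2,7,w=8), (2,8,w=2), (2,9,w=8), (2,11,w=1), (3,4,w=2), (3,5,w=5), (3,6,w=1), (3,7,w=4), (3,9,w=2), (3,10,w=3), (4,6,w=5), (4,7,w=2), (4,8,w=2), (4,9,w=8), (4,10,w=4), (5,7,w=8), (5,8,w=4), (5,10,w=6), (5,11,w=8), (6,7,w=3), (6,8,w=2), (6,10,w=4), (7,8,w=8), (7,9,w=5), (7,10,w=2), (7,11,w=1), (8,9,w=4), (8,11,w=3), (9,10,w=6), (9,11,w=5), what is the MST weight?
19 (MST edges: (1,3,w=3), (1,5,w=4), (2,3,w=1), (2,8,w=2), (2,11,w=1), (3,4,w=2), (3,6,w=1), (3,9,w=2), (7,10,w=2), (7,11,w=1); sum of weights 3 + 4 + 1 + 2 + 1 + 2 + 1 + 2 + 2 + 1 = 19)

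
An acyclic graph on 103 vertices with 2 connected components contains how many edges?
101 (Each of the 2 component trees on V_i vertices has V_i - 1 edges; summing gives V - C = 103 - 2 = 101)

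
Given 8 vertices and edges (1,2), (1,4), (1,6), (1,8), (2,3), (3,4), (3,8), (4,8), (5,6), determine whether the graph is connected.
No, it has 2 components: {1, 2, 3, 4, 5, 6, 8}, {7}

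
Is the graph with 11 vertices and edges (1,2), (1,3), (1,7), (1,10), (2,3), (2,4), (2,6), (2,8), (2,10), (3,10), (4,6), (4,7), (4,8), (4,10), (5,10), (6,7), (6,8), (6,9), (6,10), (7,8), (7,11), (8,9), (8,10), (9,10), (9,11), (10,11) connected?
Yes (BFS from 1 visits [1, 2, 3, 7, 10, 4, 6, 8, 11, 5, 9] — all 11 vertices reached)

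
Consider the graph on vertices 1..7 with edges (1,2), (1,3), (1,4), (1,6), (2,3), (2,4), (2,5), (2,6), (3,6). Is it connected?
No, it has 2 components: {1, 2, 3, 4, 5, 6}, {7}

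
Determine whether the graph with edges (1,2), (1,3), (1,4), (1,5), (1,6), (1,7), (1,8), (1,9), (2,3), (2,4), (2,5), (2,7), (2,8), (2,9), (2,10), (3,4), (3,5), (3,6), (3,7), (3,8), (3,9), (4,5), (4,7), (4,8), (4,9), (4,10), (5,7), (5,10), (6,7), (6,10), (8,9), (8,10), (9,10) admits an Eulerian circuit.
Yes (the graph is connected and all 10 vertices have even degree)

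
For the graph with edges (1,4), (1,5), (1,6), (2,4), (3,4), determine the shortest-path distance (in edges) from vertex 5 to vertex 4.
2 (path: 5 -> 1 -> 4, 2 edges)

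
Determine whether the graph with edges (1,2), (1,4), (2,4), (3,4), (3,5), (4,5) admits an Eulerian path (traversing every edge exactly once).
Yes — and in fact it has an Eulerian circuit (the graph is connected and all 5 vertices have even degree)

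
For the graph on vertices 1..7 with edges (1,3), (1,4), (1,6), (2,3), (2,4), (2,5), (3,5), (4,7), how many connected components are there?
1 (components: {1, 2, 3, 4, 5, 6, 7})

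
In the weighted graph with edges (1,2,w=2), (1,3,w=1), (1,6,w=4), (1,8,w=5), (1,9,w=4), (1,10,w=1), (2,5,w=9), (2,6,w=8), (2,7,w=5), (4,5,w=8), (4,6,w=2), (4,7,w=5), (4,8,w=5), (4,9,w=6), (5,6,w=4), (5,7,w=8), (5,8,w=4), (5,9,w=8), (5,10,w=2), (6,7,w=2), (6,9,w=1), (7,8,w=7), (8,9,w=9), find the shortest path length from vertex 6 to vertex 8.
7 (path: 6 -> 4 -> 8; weights 2 + 5 = 7)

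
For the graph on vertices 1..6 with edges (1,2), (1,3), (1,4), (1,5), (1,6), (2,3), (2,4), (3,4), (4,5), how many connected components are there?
1 (components: {1, 2, 3, 4, 5, 6})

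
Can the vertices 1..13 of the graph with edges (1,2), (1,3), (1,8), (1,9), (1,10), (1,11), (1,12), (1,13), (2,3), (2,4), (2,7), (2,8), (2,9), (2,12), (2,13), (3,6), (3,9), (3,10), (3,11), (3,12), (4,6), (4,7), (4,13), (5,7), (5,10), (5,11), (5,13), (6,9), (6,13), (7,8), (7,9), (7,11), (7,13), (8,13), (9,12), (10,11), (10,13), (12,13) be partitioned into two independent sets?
No (odd cycle of length 3: 11 -> 1 -> 10 -> 11)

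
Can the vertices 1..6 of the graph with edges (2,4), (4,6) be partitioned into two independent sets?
Yes. Partition: {1, 2, 3, 5, 6}, {4}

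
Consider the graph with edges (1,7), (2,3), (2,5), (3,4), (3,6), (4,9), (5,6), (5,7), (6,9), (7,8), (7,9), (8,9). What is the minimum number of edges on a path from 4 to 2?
2 (path: 4 -> 3 -> 2, 2 edges)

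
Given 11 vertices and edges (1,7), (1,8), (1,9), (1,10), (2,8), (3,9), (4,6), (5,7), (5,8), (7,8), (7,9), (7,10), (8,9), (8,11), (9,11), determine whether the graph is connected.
No, it has 2 components: {1, 2, 3, 5, 7, 8, 9, 10, 11}, {4, 6}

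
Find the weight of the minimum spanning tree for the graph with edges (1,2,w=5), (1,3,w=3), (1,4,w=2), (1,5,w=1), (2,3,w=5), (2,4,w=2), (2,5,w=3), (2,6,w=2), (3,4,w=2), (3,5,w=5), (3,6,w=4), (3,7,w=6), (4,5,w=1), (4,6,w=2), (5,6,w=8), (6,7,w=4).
12 (MST edges: (1,5,w=1), (2,4,w=2), (2,6,w=2), (3,4,w=2), (4,5,w=1), (6,7,w=4); sum of weights 1 + 2 + 2 + 2 + 1 + 4 = 12)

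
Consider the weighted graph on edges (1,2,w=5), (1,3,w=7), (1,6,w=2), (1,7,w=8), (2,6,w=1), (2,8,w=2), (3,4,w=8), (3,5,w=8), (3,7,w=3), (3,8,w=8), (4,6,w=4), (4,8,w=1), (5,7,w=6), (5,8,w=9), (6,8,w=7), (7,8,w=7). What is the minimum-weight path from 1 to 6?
2 (path: 1 -> 6; weights 2 = 2)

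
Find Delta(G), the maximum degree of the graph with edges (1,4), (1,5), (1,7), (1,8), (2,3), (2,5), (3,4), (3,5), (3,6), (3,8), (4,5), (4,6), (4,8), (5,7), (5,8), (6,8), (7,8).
6 (attained at vertices 5, 8)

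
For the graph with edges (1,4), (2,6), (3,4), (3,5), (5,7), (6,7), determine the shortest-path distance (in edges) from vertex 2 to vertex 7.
2 (path: 2 -> 6 -> 7, 2 edges)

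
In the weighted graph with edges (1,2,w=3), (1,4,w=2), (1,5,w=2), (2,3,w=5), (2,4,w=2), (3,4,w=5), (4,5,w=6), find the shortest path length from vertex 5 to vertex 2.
5 (path: 5 -> 1 -> 2; weights 2 + 3 = 5)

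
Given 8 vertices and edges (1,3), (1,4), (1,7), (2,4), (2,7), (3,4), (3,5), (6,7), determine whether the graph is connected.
No, it has 2 components: {1, 2, 3, 4, 5, 6, 7}, {8}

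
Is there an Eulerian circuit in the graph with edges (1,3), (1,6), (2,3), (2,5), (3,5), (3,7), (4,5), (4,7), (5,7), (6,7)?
Yes (the graph is connected and all 7 vertices have even degree)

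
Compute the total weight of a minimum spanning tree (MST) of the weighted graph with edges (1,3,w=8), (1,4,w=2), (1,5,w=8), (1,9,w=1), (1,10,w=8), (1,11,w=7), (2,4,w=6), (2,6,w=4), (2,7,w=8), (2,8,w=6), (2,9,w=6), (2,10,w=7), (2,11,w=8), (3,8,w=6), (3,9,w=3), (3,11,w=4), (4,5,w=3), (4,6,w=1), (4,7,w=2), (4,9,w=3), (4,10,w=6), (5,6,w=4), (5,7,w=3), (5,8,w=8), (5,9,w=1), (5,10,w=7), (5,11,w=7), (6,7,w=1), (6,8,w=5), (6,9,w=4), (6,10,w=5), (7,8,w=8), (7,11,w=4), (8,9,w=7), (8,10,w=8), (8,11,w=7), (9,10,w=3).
25 (MST edges: (1,4,w=2), (1,9,w=1), (2,6,w=4), (3,9,w=3), (3,11,w=4), (4,6,w=1), (5,9,w=1), (6,7,w=1), (6,8,w=5), (9,10,w=3); sum of weights 2 + 1 + 4 + 3 + 4 + 1 + 1 + 1 + 5 + 3 = 25)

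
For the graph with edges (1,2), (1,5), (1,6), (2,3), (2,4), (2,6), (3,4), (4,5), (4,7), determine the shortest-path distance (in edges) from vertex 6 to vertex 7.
3 (path: 6 -> 2 -> 4 -> 7, 3 edges)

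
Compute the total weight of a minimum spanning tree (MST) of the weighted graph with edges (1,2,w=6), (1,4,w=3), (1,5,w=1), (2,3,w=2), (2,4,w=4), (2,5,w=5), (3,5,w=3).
9 (MST edges: (1,4,w=3), (1,5,w=1), (2,3,w=2), (3,5,w=3); sum of weights 3 + 1 + 2 + 3 = 9)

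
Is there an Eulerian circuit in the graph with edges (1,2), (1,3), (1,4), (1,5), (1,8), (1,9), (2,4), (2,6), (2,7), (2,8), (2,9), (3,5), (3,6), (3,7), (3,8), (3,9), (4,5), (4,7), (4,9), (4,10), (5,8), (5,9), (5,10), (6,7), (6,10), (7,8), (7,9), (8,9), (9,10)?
Yes (the graph is connected and all 10 vertices have even degree)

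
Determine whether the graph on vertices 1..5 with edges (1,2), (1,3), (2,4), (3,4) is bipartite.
Yes. Partition: {1, 4, 5}, {2, 3}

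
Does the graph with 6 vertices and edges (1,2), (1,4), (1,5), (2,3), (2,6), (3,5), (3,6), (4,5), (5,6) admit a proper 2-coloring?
No (odd cycle of length 3: 5 -> 1 -> 4 -> 5)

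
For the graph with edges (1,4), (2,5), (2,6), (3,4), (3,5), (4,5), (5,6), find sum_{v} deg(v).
14 (handshake: sum of degrees = 2|E| = 2 x 7 = 14)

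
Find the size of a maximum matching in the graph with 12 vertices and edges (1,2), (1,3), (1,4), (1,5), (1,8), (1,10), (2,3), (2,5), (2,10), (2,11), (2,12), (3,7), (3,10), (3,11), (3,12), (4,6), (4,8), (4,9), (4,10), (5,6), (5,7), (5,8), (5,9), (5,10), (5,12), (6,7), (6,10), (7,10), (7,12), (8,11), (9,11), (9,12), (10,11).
6 (matching: (1,8), (2,11), (3,7), (4,9), (5,12), (6,10); upper bound floor(n/2) = floor(12/2) = 6)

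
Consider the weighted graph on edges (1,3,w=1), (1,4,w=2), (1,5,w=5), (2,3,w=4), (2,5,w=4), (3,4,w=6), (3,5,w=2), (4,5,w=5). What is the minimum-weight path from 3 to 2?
4 (path: 3 -> 2; weights 4 = 4)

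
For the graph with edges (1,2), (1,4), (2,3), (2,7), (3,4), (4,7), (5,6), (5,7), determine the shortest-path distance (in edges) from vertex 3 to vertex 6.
4 (path: 3 -> 2 -> 7 -> 5 -> 6, 4 edges)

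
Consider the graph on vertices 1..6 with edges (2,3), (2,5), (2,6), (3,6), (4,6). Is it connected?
No, it has 2 components: {1}, {2, 3, 4, 5, 6}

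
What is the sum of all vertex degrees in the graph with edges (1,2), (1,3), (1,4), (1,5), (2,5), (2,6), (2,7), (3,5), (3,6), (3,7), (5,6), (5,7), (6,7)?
26 (handshake: sum of degrees = 2|E| = 2 x 13 = 26)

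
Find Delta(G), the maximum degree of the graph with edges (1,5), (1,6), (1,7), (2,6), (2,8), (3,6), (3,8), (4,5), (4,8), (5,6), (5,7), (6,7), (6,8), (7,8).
6 (attained at vertex 6)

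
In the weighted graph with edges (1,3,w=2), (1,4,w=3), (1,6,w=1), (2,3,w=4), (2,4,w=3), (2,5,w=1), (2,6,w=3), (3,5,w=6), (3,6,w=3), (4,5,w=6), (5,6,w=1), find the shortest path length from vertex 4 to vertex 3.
5 (path: 4 -> 1 -> 3; weights 3 + 2 = 5)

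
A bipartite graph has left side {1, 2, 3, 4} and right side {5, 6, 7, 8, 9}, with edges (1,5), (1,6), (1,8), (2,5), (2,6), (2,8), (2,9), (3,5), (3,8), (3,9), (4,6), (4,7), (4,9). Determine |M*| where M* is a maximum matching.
4 (matching: (1,8), (2,6), (3,9), (4,7); upper bound min(|L|,|R|) = min(4,5) = 4)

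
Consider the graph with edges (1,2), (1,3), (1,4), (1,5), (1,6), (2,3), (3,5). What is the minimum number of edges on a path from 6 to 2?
2 (path: 6 -> 1 -> 2, 2 edges)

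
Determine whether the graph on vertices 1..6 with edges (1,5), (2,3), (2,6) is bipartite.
Yes. Partition: {1, 2, 4}, {3, 5, 6}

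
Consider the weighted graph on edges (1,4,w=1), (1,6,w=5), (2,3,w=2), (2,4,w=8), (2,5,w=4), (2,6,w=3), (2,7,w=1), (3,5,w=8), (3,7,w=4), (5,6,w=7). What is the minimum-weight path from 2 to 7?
1 (path: 2 -> 7; weights 1 = 1)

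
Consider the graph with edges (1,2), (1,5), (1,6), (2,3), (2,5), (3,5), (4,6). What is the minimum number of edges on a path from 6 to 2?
2 (path: 6 -> 1 -> 2, 2 edges)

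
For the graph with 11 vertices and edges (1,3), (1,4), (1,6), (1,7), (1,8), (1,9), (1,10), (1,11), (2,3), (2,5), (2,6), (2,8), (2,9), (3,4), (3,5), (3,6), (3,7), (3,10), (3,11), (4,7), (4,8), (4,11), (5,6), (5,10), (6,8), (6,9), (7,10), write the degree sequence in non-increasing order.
[8, 8, 6, 5, 5, 4, 4, 4, 4, 3, 3] (degrees: deg(1)=8, deg(2)=5, deg(3)=8, deg(4)=5, deg(5)=4, deg(6)=6, deg(7)=4, deg(8)=4, deg(9)=3, deg(10)=4, deg(11)=3)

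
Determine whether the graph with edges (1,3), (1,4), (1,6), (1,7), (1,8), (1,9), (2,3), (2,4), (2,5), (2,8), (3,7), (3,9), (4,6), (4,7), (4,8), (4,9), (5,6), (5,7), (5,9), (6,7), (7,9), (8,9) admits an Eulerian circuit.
Yes (the graph is connected and all 9 vertices have even degree)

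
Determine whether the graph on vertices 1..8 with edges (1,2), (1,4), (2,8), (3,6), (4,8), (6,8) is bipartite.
Yes. Partition: {1, 3, 5, 7, 8}, {2, 4, 6}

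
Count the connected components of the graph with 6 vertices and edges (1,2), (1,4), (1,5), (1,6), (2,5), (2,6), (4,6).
2 (components: {1, 2, 4, 5, 6}, {3})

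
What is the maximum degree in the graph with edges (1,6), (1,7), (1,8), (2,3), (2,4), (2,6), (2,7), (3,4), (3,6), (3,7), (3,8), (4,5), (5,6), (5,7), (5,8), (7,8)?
5 (attained at vertices 3, 7)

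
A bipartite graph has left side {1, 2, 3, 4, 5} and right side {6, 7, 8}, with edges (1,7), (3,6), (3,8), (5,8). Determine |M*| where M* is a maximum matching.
3 (matching: (1,7), (3,6), (5,8); upper bound min(|L|,|R|) = min(5,3) = 3)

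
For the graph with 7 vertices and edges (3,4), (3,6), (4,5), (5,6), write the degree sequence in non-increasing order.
[2, 2, 2, 2, 0, 0, 0] (degrees: deg(1)=0, deg(2)=0, deg(3)=2, deg(4)=2, deg(5)=2, deg(6)=2, deg(7)=0)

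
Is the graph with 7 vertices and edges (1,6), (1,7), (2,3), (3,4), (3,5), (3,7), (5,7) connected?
Yes (BFS from 1 visits [1, 6, 7, 3, 5, 2, 4] — all 7 vertices reached)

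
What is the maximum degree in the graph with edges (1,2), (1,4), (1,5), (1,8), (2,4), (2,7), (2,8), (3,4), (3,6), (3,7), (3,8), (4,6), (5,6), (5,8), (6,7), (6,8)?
5 (attained at vertices 6, 8)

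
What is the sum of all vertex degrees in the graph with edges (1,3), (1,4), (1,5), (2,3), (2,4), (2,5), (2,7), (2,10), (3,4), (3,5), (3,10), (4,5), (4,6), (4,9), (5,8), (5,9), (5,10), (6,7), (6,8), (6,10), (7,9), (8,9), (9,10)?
46 (handshake: sum of degrees = 2|E| = 2 x 23 = 46)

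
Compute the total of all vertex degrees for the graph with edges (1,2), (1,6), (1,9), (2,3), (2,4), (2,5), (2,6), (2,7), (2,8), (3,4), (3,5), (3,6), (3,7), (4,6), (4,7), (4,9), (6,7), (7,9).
36 (handshake: sum of degrees = 2|E| = 2 x 18 = 36)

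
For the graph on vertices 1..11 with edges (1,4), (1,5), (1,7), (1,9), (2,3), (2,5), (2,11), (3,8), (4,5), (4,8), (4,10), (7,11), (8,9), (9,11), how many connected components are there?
2 (components: {1, 2, 3, 4, 5, 7, 8, 9, 10, 11}, {6})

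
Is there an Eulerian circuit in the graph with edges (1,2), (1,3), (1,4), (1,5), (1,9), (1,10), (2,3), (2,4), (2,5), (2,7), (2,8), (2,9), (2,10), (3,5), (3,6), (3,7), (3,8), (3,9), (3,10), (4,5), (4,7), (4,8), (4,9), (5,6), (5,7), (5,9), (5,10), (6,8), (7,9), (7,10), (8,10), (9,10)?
No (4 vertices have odd degree: {6, 8, 9, 10}; Eulerian circuit requires 0)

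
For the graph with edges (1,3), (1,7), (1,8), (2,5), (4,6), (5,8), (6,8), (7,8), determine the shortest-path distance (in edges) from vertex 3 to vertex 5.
3 (path: 3 -> 1 -> 8 -> 5, 3 edges)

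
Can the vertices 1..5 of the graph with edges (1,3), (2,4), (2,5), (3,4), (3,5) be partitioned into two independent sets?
Yes. Partition: {1, 4, 5}, {2, 3}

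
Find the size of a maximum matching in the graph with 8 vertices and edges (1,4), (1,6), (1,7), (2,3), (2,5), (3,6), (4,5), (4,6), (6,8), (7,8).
4 (matching: (1,7), (2,3), (4,5), (6,8); upper bound floor(n/2) = floor(8/2) = 4)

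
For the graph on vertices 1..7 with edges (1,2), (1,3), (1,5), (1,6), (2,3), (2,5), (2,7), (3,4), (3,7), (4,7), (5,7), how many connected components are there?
1 (components: {1, 2, 3, 4, 5, 6, 7})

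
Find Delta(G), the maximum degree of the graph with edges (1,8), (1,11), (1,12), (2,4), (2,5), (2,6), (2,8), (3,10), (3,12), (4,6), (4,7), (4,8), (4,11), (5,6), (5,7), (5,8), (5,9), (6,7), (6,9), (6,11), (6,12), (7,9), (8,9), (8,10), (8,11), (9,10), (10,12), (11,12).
7 (attained at vertices 6, 8)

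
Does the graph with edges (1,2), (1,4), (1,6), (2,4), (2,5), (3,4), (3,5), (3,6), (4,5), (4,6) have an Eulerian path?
No (6 vertices have odd degree: {1, 2, 3, 4, 5, 6}; Eulerian path requires 0 or 2)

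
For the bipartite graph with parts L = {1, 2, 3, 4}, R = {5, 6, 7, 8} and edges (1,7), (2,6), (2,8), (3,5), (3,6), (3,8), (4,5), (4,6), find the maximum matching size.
4 (matching: (1,7), (2,8), (3,6), (4,5); upper bound min(|L|,|R|) = min(4,4) = 4)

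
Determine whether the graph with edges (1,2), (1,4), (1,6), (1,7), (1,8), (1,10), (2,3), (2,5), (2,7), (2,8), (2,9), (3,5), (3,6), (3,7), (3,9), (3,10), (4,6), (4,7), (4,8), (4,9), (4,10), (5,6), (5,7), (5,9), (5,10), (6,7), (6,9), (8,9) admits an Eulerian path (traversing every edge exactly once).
Yes — and in fact it has an Eulerian circuit (the graph is connected and all 10 vertices have even degree)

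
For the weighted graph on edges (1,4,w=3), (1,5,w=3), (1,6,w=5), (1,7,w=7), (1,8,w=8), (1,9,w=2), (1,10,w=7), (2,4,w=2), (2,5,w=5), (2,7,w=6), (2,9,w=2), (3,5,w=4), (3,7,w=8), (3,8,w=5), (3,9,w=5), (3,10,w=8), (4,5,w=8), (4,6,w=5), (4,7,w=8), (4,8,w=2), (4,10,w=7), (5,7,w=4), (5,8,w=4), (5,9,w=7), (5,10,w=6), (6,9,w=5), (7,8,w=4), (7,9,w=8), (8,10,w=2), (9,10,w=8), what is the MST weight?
26 (MST edges: (1,5,w=3), (1,6,w=5), (1,9,w=2), (2,4,w=2), (2,9,w=2), (3,5,w=4), (4,8,w=2), (5,7,w=4), (8,10,w=2); sum of weights 3 + 5 + 2 + 2 + 2 + 4 + 2 + 4 + 2 = 26)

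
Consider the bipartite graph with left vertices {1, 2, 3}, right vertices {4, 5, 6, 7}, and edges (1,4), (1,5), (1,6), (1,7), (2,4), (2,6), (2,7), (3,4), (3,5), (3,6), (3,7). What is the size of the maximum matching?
3 (matching: (1,7), (2,6), (3,5); upper bound min(|L|,|R|) = min(3,4) = 3)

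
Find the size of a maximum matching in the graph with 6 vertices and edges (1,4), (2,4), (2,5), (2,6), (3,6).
3 (matching: (1,4), (2,5), (3,6); upper bound floor(n/2) = floor(6/2) = 3)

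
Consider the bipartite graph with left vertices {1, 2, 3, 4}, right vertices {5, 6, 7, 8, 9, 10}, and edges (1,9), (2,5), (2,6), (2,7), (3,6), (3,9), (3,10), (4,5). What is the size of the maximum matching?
4 (matching: (1,9), (2,7), (3,10), (4,5); upper bound min(|L|,|R|) = min(4,6) = 4)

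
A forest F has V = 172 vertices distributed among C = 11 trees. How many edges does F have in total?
161 (Each of the 11 component trees on V_i vertices has V_i - 1 edges; summing gives V - C = 172 - 11 = 161)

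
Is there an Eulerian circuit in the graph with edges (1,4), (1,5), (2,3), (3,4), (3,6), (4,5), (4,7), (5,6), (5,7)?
No (2 vertices have odd degree: {2, 3}; Eulerian circuit requires 0)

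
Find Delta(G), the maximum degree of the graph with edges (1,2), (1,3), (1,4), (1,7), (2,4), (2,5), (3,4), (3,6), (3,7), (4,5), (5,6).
4 (attained at vertices 1, 3, 4)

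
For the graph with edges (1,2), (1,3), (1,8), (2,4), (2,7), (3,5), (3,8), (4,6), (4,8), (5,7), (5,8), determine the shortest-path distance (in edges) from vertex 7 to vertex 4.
2 (path: 7 -> 2 -> 4, 2 edges)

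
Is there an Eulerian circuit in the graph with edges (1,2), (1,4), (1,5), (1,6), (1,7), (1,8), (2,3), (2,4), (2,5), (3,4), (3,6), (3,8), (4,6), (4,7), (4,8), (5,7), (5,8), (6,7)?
Yes (the graph is connected and all 8 vertices have even degree)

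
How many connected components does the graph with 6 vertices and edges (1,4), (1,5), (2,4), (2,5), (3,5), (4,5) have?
2 (components: {1, 2, 3, 4, 5}, {6})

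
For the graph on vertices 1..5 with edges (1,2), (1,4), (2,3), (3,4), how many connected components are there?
2 (components: {1, 2, 3, 4}, {5})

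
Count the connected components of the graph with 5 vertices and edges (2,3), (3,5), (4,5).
2 (components: {1}, {2, 3, 4, 5})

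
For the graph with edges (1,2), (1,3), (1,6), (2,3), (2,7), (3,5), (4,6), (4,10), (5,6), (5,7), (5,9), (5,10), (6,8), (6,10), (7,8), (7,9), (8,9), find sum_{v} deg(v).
34 (handshake: sum of degrees = 2|E| = 2 x 17 = 34)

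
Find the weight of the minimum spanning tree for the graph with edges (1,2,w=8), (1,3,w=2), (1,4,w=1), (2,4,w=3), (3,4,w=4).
6 (MST edges: (1,3,w=2), (1,4,w=1), (2,4,w=3); sum of weights 2 + 1 + 3 = 6)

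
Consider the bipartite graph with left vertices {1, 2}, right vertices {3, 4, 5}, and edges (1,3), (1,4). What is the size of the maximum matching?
1 (matching: (1,4); upper bound min(|L|,|R|) = min(2,3) = 2)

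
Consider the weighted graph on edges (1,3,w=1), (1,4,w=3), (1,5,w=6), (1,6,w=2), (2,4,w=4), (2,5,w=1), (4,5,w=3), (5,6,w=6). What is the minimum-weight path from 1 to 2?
7 (path: 1 -> 5 -> 2; weights 6 + 1 = 7)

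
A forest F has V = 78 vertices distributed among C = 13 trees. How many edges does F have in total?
65 (Each of the 13 component trees on V_i vertices has V_i - 1 edges; summing gives V - C = 78 - 13 = 65)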